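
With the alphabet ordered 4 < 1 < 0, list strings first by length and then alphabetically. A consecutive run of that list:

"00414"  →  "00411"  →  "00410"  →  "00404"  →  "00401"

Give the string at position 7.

00144

Continuing the enumeration 2 steps past 00401: 00401 → 00400 → (answer).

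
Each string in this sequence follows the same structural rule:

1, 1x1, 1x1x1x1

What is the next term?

Every step duplicates the string with 'x' between the halves.
One more doubling of 1x1x1x1 gives the answer.

1x1x1x1x1x1x1x1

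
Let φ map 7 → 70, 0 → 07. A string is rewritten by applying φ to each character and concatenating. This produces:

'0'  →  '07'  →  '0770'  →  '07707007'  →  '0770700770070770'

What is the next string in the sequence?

Rewriting the 16 symbols of 0770700770070770 one by one yields 07 70 70 07 70 07 07 70 70 07 07 70 07 70 70 07; concatenated:

07707007700707707007077007707007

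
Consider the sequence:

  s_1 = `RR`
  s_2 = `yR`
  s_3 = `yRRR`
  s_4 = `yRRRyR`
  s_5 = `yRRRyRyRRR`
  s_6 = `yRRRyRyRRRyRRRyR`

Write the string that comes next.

Each term (from the third on) is the previous term followed by the one before it: term 3 = yR·RR = yRRR.
The next term joins yRRRyRyRRRyRRRyR and yRRRyRyRRR.

yRRRyRyRRRyRRRyRyRRRyRyRRR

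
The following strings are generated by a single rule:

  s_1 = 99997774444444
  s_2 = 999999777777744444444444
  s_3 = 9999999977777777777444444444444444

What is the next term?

Reading off run lengths: 9 runs 4, 6, 8; 7 runs 3, 7, 11; 4 runs 7, 11, 15 — each is linear in n (n = 1, 2, …).
Setting n = 4 gives 10, 15, 19 characters in each block.

99999999997777777777777774444444444444444444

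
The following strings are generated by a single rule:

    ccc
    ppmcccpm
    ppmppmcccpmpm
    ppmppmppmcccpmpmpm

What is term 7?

ppmppmppmppmppmppmcccpmpmpmpmpmpm

Each term wraps the previous one in ppm on the left and pm on the right.
From ppmppmppmcccpmpmpm, 3 further steps: ppmppmppmcccpmpmpm → ppmppmppmppmcccpmpmpmpm → ppmppmppmppmppmcccpmpmpmpmpm → (answer).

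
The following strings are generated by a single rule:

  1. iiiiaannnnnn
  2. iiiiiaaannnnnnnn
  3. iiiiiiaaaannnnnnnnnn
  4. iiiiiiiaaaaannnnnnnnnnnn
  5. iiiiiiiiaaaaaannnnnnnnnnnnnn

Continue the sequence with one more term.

Term n consists of n+1 i's, followed by n-1 a's, followed by 2n n's, where the shown terms are n = 3, 4, 5, 6, 7.
At n = 8 the blocks have lengths 9, 7, 16.

iiiiiiiiiaaaaaaannnnnnnnnnnnnnnn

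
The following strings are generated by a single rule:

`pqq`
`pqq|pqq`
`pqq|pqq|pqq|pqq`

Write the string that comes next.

Each string is two copies of the previous one joined by '|'.
One more doubling of pqq|pqq|pqq|pqq gives the answer.

pqq|pqq|pqq|pqq|pqq|pqq|pqq|pqq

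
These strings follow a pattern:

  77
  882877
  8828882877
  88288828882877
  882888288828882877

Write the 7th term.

88288828882888288828882877

Every step adds 8828 at the front: s(k+1) = 8828·s(k).
From 882888288828882877, 2 further steps: 882888288828882877 → 8828882888288828882877 → (answer).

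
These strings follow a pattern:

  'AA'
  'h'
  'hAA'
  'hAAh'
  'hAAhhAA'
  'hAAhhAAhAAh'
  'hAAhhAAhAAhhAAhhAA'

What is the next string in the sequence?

hAAhhAAhAAhhAAhhAAhAAhhAAhAAh

From term 3 onward, concatenate the last term with the second-to-last: h·AA = hAA, hAA·h = hAAh, …
Continuing: hAAhhAAhAAhhAAhhAA · hAAhhAAhAAh gives term 8.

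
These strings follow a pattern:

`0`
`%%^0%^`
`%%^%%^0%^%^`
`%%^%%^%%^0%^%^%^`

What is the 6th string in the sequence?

%%^%%^%%^%%^%%^0%^%^%^%^%^

s(k+1) = %%^·s(k)·%^, so each term gains %%^ as a prefix and %^ as a suffix.
From %%^%%^%%^0%^%^%^, 2 further steps: %%^%%^%%^0%^%^%^ → %%^%%^%%^%%^0%^%^%^%^ → (answer).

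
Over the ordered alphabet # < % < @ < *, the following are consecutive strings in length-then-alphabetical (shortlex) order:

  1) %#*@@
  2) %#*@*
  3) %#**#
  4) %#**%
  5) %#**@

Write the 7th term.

%%###

Advancing 2 positions from %#**@ through %#**@ → %#*** reaches term 7.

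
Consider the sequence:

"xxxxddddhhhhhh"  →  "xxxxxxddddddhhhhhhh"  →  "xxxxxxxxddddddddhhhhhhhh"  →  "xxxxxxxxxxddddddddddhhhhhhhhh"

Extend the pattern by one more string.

xxxxxxxxxxxxddddddddddddhhhhhhhhhh

The n-th term is 2n-2 x's then 2n-2 d's then n+3 h's, where the shown terms are n = 3, 4, 5, 6.
For the next term, n = 7, so the run lengths are 12, 12, 10.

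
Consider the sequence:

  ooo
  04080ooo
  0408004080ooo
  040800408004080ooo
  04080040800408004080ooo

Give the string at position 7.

Every step adds 04080 at the front: s(k+1) = 04080·s(k).
From 04080040800408004080ooo, 2 further steps: 04080040800408004080ooo → 0408004080040800408004080ooo → (answer).

040800408004080040800408004080ooo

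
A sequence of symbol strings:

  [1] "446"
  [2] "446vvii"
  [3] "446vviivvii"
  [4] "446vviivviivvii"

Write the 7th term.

446vviivviivviivviivviivvii

The strings grow by a fixed suffix vvii each time.
From 446vviivviivvii, 3 further steps: 446vviivviivvii → 446vviivviivviivvii → 446vviivviivviivviivvii → (answer).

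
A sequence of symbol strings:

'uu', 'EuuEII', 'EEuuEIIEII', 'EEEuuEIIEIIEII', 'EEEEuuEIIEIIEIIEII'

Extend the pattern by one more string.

EEEEEuuEIIEIIEIIEIIEII

s(k+1) = E·s(k)·EII, so each term gains E as a prefix and EII as a suffix.
One more step from EEEEuuEIIEIIEIIEII gives the answer.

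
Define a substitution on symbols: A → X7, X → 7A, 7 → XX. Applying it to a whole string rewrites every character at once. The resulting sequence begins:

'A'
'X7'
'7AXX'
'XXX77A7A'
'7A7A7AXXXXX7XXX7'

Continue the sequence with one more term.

Rewriting the 16 symbols of 7A7A7AXXXXX7XXX7 one by one yields XX X7 XX X7 XX X7 7A 7A 7A 7A 7A XX 7A 7A 7A XX; concatenated:

XXX7XXX7XXX77A7A7A7A7AXX7A7A7AXX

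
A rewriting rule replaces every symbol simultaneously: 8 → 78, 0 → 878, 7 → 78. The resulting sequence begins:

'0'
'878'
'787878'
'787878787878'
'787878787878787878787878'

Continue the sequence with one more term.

φ(787878787878787878787878) expands symbol-by-symbol to 78 78 78 78 78 78 78 78 78 78 78 78 78 78 78 78 78 78 78 78 78 78 78 78; joining the 24 pieces gives the next term.

787878787878787878787878787878787878787878787878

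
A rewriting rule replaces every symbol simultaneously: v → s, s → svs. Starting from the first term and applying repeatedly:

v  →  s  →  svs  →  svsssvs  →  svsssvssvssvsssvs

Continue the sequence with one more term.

Rewriting the 17 symbols of svsssvssvssvsssvs one by one yields svs s svs svs svs s svs svs s svs svs s svs svs svs s svs; concatenated:

svsssvssvssvsssvssvsssvssvsssvssvssvsssvs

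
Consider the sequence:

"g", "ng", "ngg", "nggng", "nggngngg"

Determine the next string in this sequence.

nggngnggnggng

From term 3 onward, concatenate the last term with the second-to-last: ng·g = ngg, ngg·ng = nggng, …
Continuing: nggngngg · nggng gives term 6.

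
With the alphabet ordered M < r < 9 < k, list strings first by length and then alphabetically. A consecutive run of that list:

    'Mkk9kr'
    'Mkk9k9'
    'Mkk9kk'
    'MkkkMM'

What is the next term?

The successor of MkkkMM increments the rightmost position that isn't already k and resets every position after it to M.

MkkkMr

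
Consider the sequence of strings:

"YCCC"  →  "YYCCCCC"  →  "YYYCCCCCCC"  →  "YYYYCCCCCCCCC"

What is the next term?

Each string has the form Y^{n} C^{2n+1} (n = 1, 2, …).
Setting n = 5 gives 5, 11 characters in each block.

YYYYYCCCCCCCCCCC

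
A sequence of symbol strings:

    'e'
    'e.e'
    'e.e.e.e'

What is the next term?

e.e.e.e.e.e.e.e

s(k+1) = s(k)·.·s(k) — each term doubles the last with '.' between the halves.
So the next term is two copies of e.e.e.e with '.' between the halves.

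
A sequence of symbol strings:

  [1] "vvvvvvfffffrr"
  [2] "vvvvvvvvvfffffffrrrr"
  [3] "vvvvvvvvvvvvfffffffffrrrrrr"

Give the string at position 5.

The n-th term is 3n+3 v's then 2n+3 f's then 2n r's (n = 1, 2, …).
At n = 5 the blocks have lengths 18, 13, 10.

vvvvvvvvvvvvvvvvvvfffffffffffffrrrrrrrrrr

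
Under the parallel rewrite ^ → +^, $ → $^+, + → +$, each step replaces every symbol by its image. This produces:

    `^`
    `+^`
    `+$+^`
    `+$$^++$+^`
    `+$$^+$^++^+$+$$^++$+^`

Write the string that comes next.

+$$^+$^++^+$$^++^+$+$+^+$$^++$$^+$^++^+$+$$^++$+^

φ(+$$^+$^++^+$+$$^++$+^) expands symbol-by-symbol to +$ $^+ $^+ +^ +$ $^+ +^ +$ +$ +^ +$ $^+ +$ $^+ $^+ +^ +$ +$ $^+ +$ +^; joining the 21 pieces gives the next term.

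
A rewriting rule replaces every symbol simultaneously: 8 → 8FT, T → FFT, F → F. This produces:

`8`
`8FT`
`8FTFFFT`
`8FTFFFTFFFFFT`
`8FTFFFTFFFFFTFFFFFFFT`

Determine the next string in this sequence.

8FTFFFTFFFFFTFFFFFFFTFFFFFFFFFT

Replace each of the 21 characters of 8FTFFFTFFFFFTFFFFFFFT in place — 8FT F FFT F F F FFT F F F F F FFT F F F F F F F FFT — and concatenate.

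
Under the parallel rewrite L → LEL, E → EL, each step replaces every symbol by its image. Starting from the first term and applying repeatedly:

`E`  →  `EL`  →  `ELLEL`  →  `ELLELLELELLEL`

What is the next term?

ELLELLELELLELLELELLELELLELLELELLEL

Replace each of the 13 characters of ELLELLELELLEL in place — EL LEL LEL EL LEL LEL EL LEL EL LEL LEL EL LEL — and concatenate.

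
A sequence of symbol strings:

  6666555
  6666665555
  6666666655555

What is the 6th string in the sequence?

Term n consists of 2n 6's, followed by n+1 5's, where the shown terms are n = 2, 3, 4.
Setting n = 7 gives 14, 8 characters in each block.

6666666666666655555555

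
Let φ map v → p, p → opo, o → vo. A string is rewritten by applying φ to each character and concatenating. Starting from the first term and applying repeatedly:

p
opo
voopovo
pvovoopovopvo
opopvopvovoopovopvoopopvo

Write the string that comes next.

Replace each of the 25 characters of opopvopvovoopovopvoopopvo in place — vo opo vo opo p vo opo p vo p vo vo opo vo p vo opo p vo vo opo vo opo p vo — and concatenate.

voopovoopopvoopopvopvovoopovopvoopopvovoopovoopopvo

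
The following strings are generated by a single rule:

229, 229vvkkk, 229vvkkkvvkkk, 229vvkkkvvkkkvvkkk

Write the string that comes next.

Every step adds vvkkk to the end: s(k+1) = s(k)·vvkkk.
So the next term is 229vvkkkvvkkkvvkkk·vvkkk.

229vvkkkvvkkkvvkkkvvkkk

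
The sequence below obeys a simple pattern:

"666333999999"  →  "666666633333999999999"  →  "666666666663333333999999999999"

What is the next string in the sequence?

666666666666666333333333999999999999999

Each string has the form 6^{4n-1} 3^{2n+1} 9^{3n+3} (n = 1, 2, …).
At n = 4 the blocks have lengths 15, 9, 15.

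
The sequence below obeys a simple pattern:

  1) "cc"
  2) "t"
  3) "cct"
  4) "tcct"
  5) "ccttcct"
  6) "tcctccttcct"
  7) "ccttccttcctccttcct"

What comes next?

tcctccttcctccttccttcctccttcct

Each term (from the third on) is the two preceding terms concatenated in order: term 3 = cc·t = cct.
So term 8 is tcctccttcct·ccttccttcctccttcct.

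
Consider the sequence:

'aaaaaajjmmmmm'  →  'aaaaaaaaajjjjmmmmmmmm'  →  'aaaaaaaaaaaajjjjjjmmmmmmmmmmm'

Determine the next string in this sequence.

aaaaaaaaaaaaaaajjjjjjjjmmmmmmmmmmmmmm

The n-th term is 3n+3 a's then 2n j's then 3n+2 m's (n = 1, 2, …).
Setting n = 4 gives 15, 8, 14 characters in each block.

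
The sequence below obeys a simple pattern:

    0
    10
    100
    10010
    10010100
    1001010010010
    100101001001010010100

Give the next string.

Each term (from the third on) is the previous term followed by the one before it: term 3 = 10·0 = 100.
The next term joins 100101001001010010100 and 1001010010010.

1001010010010100101001001010010010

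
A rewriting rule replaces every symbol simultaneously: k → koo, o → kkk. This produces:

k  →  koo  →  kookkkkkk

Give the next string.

Expanding kookkkkkk: k→koo, o→kkk, o→kkk, k→koo, k→koo, k→koo, k→koo, k→koo, k→koo. Concatenated: koo kkk kkk koo koo koo koo koo koo.

kookkkkkkkookookookookookoo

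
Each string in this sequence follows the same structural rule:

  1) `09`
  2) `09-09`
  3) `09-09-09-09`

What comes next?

Each string is two copies of the previous one joined by '-'.
Doubling 09-09-09-09 with '-' between the halves:

09-09-09-09-09-09-09-09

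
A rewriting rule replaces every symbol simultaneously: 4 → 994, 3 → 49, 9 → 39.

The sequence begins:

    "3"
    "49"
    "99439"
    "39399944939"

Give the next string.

Expanding 39399944939: 3→49, 9→39, 3→49, 9→39, 9→39, 9→39, 4→994, 4→994, 9→39, 3→49, 9→39. Concatenated: 49 39 49 39 39 39 994 994 39 49 39.

493949393939994994394939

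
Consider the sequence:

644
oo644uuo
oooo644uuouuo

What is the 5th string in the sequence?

oooooooo644uuouuouuouuo

Each term wraps the previous one in oo on the left and uuo on the right.
From oooo644uuouuo, 2 further steps: oooo644uuouuo → oooooo644uuouuouuo → (answer).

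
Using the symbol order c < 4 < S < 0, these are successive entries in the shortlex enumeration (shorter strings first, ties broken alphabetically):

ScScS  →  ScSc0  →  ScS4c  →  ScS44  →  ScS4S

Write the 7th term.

Stepping forward 2 times from ScS4S: ScS4S → ScS40, then the target.

ScSSc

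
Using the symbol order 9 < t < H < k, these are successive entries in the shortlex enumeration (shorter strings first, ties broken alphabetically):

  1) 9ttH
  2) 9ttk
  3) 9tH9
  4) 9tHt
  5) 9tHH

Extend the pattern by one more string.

9tHk

The successor of 9tHH increments the rightmost position that isn't already k and resets every position after it to 9.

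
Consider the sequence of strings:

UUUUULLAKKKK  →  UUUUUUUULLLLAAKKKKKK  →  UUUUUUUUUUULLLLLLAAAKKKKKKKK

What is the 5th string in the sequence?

Term n consists of 3n+2 U's, followed by 2n L's, followed by n A's, followed by 2n+2 K's (n = 1, 2, …).
For term 5, n = 5, so the run lengths are 17, 10, 5, 12.

UUUUUUUUUUUUUUUUULLLLLLLLLLAAAAAKKKKKKKKKKKK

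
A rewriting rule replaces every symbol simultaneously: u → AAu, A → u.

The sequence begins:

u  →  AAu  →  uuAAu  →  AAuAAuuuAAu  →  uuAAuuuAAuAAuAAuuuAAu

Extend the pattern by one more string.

Rewriting the 21 symbols of uuAAuuuAAuAAuAAuuuAAu one by one yields AAu AAu u u AAu AAu AAu u u AAu u u AAu u u AAu AAu AAu u u AAu; concatenated:

AAuAAuuuAAuAAuAAuuuAAuuuAAuuuAAuAAuAAuuuAAu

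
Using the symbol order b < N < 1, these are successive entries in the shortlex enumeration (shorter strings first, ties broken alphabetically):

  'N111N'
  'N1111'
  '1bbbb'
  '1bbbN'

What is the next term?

The successor of 1bbbN increments the rightmost position that isn't already 1 and resets every position after it to b.

1bbb1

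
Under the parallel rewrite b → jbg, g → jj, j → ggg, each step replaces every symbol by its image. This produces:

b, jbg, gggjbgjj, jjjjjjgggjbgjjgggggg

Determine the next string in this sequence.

ggggggggggggggggggjjjjjjgggjbgjjggggggjjjjjjjjjjjj

φ(jjjjjjgggjbgjjgggggg) expands symbol-by-symbol to ggg ggg ggg ggg ggg ggg jj jj jj ggg jbg jj ggg ggg jj jj jj jj jj jj; joining the 20 pieces gives the next term.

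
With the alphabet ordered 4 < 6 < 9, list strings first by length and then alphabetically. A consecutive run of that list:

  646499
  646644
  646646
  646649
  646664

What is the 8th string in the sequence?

Continuing the enumeration 3 steps past 646664: 646664 → 646666 → 646669 → (answer).

646694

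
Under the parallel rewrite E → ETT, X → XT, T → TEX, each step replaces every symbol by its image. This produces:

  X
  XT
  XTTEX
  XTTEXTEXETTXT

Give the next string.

Rewriting the 13 symbols of XTTEXTEXETTXT one by one yields XT TEX TEX ETT XT TEX ETT XT ETT TEX TEX XT TEX; concatenated:

XTTEXTEXETTXTTEXETTXTETTTEXTEXXTTEX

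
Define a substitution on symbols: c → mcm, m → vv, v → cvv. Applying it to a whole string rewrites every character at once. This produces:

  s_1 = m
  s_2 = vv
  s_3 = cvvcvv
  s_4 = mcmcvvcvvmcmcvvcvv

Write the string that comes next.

φ(mcmcvvcvvmcmcvvcvv) expands symbol-by-symbol to vv mcm vv mcm cvv cvv mcm cvv cvv vv mcm vv mcm cvv cvv mcm cvv cvv; joining the 18 pieces gives the next term.

vvmcmvvmcmcvvcvvmcmcvvcvvvvmcmvvmcmcvvcvvmcmcvvcvv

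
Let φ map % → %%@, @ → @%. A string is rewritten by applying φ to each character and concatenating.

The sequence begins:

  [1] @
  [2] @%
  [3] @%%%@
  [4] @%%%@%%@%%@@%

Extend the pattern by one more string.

@%%%@%%@%%@@%%%@%%@@%%%@%%@@%@%%%@

Applying the rule to each of the 13 symbols of @%%%@%%@%%@@% gives the pieces @% %%@ %%@ %%@ @% %%@ %%@ @% %%@ %%@ @% @% %%@, which concatenate to the answer.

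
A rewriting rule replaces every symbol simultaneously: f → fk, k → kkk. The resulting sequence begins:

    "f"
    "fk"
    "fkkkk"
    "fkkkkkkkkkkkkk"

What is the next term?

Replace each of the 14 characters of fkkkkkkkkkkkkk in place — fk kkk kkk kkk kkk kkk kkk kkk kkk kkk kkk kkk kkk kkk — and concatenate.

fkkkkkkkkkkkkkkkkkkkkkkkkkkkkkkkkkkkkkkkk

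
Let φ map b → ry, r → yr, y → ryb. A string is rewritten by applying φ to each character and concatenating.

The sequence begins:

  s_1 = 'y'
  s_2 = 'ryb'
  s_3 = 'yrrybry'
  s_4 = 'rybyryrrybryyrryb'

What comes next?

Replace each of the 17 characters of rybyryrrybryyrryb in place — yr ryb ry ryb yr ryb yr yr ryb ry yr ryb ryb yr yr ryb ry — and concatenate.

yrrybryrybyrrybyryrrybryyrrybrybyryrrybry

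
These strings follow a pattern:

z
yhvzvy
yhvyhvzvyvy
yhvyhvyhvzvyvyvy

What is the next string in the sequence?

yhvyhvyhvyhvzvyvyvyvy

Each term wraps the previous one in yhv on the left and vy on the right.
So the next term is yhv·yhvyhvyhvzvyvyvy·vy.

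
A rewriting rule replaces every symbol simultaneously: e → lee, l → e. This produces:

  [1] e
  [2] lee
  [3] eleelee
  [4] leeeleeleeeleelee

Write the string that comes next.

Applying the rule to each of the 17 symbols of leeeleeleeeleelee gives the pieces e lee lee lee e lee lee e lee lee lee e lee lee e lee lee, which concatenate to the answer.

eleeleeleeeleeleeeleeleeleeeleeleeeleelee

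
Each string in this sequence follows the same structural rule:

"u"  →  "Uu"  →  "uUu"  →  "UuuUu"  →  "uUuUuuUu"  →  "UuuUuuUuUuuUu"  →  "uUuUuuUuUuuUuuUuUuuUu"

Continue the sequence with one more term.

From term 3 onward, concatenate the second-to-last term with the last: u·Uu = uUu, Uu·uUu = UuuUu, …
Continuing: UuuUuuUuUuuUu · uUuUuuUuUuuUuuUuUuuUu gives term 8.

UuuUuuUuUuuUuuUuUuuUuUuuUuuUuUuuUu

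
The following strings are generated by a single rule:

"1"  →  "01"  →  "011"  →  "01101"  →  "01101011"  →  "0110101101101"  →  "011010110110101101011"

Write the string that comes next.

0110101101101011010110110101101101

From term 3 onward, concatenate the last term with the second-to-last: 01·1 = 011, 011·01 = 01101, …
So term 8 is 011010110110101101011·0110101101101.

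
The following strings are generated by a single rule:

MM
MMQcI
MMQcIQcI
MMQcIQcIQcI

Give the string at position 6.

MMQcIQcIQcIQcIQcI

Every step adds QcI to the end: s(k+1) = s(k)·QcI.
From MMQcIQcIQcI, 2 further steps: MMQcIQcIQcI → MMQcIQcIQcIQcI → (answer).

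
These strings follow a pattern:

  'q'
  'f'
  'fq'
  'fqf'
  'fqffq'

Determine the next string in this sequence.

fqffqfqf

From term 3 onward, concatenate the last term with the second-to-last: f·q = fq, fq·f = fqf, …
Continuing: fqffq · fqf gives term 6.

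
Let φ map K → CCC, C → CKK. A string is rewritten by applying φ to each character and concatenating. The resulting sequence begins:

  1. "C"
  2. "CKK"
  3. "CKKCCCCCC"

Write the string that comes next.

CKKCCCCCCCKKCKKCKKCKKCKKCKK

Expanding CKKCCCCCC: C→CKK, K→CCC, K→CCC, C→CKK, C→CKK, C→CKK, C→CKK, C→CKK, C→CKK. Concatenated: CKK CCC CCC CKK CKK CKK CKK CKK CKK.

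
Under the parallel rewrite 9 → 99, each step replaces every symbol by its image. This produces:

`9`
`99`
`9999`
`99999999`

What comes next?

9999999999999999

Expanding 99999999: 9→99, 9→99, 9→99, 9→99, 9→99, 9→99, 9→99, 9→99. Concatenated: 99 99 99 99 99 99 99 99.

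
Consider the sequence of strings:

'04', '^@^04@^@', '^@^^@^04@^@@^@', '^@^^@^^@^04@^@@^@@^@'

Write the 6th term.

Every step adds ^@^ to the front and @^@ to the end of the previous string.
From ^@^^@^^@^04@^@@^@@^@, 2 further steps: ^@^^@^^@^04@^@@^@@^@ → ^@^^@^^@^^@^04@^@@^@@^@@^@ → (answer).

^@^^@^^@^^@^^@^04@^@@^@@^@@^@@^@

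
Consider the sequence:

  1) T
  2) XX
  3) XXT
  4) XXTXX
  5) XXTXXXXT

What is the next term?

XXTXXXXTXXTXX

From term 3 onward, concatenate the last term with the second-to-last: XX·T = XXT, XXT·XX = XXTXX, …
The next term joins XXTXXXXT and XXTXX.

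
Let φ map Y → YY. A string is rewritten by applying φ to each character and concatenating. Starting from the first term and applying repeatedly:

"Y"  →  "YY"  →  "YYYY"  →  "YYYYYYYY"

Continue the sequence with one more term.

Expanding YYYYYYYY: Y→YY, Y→YY, Y→YY, Y→YY, Y→YY, Y→YY, Y→YY, Y→YY. Concatenated: YY YY YY YY YY YY YY YY.

YYYYYYYYYYYYYYYY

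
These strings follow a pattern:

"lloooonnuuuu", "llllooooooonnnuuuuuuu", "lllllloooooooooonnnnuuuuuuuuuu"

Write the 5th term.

Term n consists of 2n l's, followed by 3n+1 o's, followed by n+1 n's, followed by 3n+1 u's (n = 1, 2, …).
At n = 5 the blocks have lengths 10, 16, 6, 16.

lllllllllloooooooooooooooonnnnnnuuuuuuuuuuuuuuuu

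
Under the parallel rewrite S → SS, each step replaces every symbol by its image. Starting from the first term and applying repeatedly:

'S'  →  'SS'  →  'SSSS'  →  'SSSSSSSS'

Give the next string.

SSSSSSSSSSSSSSSS

Apply φ to SSSSSSSS symbol by symbol: S→SS, S→SS, S→SS, S→SS, S→SS, S→SS, S→SS, S→SS; joined: SS SS SS SS SS SS SS SS.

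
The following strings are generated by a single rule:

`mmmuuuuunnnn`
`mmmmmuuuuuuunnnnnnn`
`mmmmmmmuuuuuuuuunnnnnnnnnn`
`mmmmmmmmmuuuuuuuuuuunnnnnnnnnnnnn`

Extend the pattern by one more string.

The n-th term is 2n+1 m's then 2n+3 u's then 3n+1 n's (n = 1, 2, …).
For the next term, n = 5, so the run lengths are 11, 13, 16.

mmmmmmmmmmmuuuuuuuuuuuuunnnnnnnnnnnnnnnn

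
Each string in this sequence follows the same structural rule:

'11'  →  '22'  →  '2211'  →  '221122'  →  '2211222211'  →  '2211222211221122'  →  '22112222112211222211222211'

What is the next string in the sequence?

221122221122112222112222112211222211221122

This is a Fibonacci-style word recurrence s(k) = s(k−1)·s(k−2): e.g. 22·11 = 2211.
Continuing: 22112222112211222211222211 · 2211222211221122 gives term 8.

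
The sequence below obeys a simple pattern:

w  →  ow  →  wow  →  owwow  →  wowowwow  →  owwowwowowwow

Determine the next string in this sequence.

wowowwowowwowwowowwow

From term 3 onward, concatenate the second-to-last term with the last: w·ow = wow, ow·wow = owwow, …
The next term joins wowowwow and owwowwowowwow.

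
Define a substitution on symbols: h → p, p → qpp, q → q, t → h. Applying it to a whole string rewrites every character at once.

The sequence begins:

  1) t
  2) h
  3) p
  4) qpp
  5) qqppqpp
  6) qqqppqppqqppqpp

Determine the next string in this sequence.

Applying the rule to each of the 15 symbols of qqqppqppqqppqpp gives the pieces q q q qpp qpp q qpp qpp q q qpp qpp q qpp qpp, which concatenate to the answer.

qqqqppqppqqppqppqqqppqppqqppqpp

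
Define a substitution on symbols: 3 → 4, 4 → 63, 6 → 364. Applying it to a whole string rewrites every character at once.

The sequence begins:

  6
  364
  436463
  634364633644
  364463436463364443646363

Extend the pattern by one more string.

Replace each of the 24 characters of 364463436463364443646363 in place — 4 364 63 63 364 4 63 4 364 63 364 4 4 364 63 63 63 4 364 63 364 4 364 4 — and concatenate.

436463633644634364633644436463636343646336443644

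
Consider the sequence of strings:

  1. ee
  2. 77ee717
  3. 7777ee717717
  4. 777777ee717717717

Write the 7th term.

Every step adds 77 to the front and 717 to the end of the previous string.
From 777777ee717717717, 3 further steps: 777777ee717717717 → 77777777ee717717717717 → 7777777777ee717717717717717 → (answer).

777777777777ee717717717717717717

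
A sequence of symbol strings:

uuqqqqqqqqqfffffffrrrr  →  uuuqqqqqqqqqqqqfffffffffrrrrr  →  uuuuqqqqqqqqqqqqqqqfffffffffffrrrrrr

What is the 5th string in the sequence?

uuuuuuqqqqqqqqqqqqqqqqqqqqqfffffffffffffffrrrrrrrr

Term n consists of n-1 u's, followed by 3n q's, followed by 2n+1 f's, followed by n+1 r's, where the shown terms are n = 3, 4, 5.
Setting n = 7 gives 6, 21, 15, 8 characters in each block.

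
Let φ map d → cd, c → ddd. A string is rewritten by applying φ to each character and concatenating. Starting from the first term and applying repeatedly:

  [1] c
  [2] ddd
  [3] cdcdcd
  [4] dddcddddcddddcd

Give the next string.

Rewriting the 15 symbols of dddcddddcddddcd one by one yields cd cd cd ddd cd cd cd cd ddd cd cd cd cd ddd cd; concatenated:

cdcdcddddcdcdcdcddddcdcdcdcddddcd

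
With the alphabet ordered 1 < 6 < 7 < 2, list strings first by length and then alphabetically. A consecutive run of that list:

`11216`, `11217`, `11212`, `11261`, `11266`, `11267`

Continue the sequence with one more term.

Treat 11267 as a base-4 numeral over the given alphabet and add one, carrying through any trailing 2's.

11262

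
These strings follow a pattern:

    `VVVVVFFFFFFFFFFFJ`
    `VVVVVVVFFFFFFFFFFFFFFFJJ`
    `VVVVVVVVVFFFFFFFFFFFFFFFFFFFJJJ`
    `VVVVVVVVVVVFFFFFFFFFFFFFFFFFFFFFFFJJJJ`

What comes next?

VVVVVVVVVVVVVFFFFFFFFFFFFFFFFFFFFFFFFFFFJJJJJ

The n-th term is 2n-1 V's then 4n-1 F's then n-2 J's, where the shown terms are n = 3, 4, 5, 6.
At n = 7 the blocks have lengths 13, 27, 5.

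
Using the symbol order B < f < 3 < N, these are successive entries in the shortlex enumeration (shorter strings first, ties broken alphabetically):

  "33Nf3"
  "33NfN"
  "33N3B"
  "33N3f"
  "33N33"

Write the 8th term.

33NNf

Advancing 3 positions from 33N33 through 33N33 → 33N3N → 33NNB reaches term 8.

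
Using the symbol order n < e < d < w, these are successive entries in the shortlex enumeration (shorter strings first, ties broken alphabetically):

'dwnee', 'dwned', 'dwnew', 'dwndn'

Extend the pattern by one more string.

The successor of dwndn increments the rightmost position that isn't already w and resets every position after it to n.

dwnde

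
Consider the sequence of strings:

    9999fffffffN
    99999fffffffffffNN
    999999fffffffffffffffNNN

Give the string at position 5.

Term n consists of n+3 9's, followed by 4n+3 f's, followed by n N's (n = 1, 2, …).
At n = 5 the blocks have lengths 8, 23, 5.

99999999fffffffffffffffffffffffNNNNN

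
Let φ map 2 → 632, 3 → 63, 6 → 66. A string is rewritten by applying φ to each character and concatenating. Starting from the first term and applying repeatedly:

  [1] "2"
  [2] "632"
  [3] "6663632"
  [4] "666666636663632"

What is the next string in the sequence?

Rewriting the 15 symbols of 666666636663632 one by one yields 66 66 66 66 66 66 66 63 66 66 66 63 66 63 632; concatenated:

6666666666666663666666636663632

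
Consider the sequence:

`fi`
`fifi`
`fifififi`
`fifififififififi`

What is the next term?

fifififififififififififififififi

Every step duplicates the string.
One more doubling of fifififififififi gives the answer.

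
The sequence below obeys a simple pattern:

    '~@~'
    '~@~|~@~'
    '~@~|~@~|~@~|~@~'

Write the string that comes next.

Each string is two copies of the previous one joined by '|'.
Doubling ~@~|~@~|~@~|~@~ with '|' between the halves:

~@~|~@~|~@~|~@~|~@~|~@~|~@~|~@~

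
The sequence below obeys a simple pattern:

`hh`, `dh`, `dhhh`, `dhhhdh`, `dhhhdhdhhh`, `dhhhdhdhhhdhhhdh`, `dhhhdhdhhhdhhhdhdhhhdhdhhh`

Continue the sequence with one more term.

This is a Fibonacci-style word recurrence s(k) = s(k−1)·s(k−2): e.g. dh·hh = dhhh.
Continuing: dhhhdhdhhhdhhhdhdhhhdhdhhh · dhhhdhdhhhdhhhdh gives term 8.

dhhhdhdhhhdhhhdhdhhhdhdhhhdhhhdhdhhhdhhhdh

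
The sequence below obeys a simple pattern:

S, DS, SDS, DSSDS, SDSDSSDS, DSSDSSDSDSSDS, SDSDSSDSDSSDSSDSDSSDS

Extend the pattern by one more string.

This is a Fibonacci-style word recurrence s(k) = s(k−2)·s(k−1): e.g. S·DS = SDS.
The next term joins DSSDSSDSDSSDS and SDSDSSDSDSSDSSDSDSSDS.

DSSDSSDSDSSDSSDSDSSDSDSSDSSDSDSSDS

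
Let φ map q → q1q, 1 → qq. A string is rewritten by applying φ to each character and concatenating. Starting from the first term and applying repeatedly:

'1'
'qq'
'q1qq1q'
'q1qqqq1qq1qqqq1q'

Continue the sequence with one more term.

q1qqqq1qq1qq1qq1qqqq1qq1qqqq1qq1qq1qq1qqqq1q

Applying the rule to each of the 16 symbols of q1qqqq1qq1qqqq1q gives the pieces q1q qq q1q q1q q1q q1q qq q1q q1q qq q1q q1q q1q q1q qq q1q, which concatenate to the answer.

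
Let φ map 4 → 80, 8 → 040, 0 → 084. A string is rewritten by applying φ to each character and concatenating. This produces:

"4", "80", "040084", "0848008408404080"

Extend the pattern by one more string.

Rewriting the 16 symbols of 0848008408404080 one by one yields 084 040 80 040 084 084 040 80 084 040 80 084 80 084 040 084; concatenated:

08404080040084084040800840408008480084040084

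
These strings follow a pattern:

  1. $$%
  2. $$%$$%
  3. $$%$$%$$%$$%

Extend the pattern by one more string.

s(k+1) = s(k)·s(k) — each term doubles the last.
Doubling $$%$$%$$%$$%:

$$%$$%$$%$$%$$%$$%$$%$$%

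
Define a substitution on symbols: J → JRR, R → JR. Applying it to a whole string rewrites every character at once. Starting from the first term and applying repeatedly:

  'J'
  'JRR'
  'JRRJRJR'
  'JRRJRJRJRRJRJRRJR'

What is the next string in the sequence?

Rewriting the 17 symbols of JRRJRJRJRRJRJRRJR one by one yields JRR JR JR JRR JR JRR JR JRR JR JR JRR JR JRR JR JR JRR JR; concatenated:

JRRJRJRJRRJRJRRJRJRRJRJRJRRJRJRRJRJRJRRJR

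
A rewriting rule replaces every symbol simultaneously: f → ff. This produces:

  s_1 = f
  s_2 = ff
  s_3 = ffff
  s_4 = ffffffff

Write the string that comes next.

Rewriting each symbol of ffffffff: f→ff, f→ff, f→ff, f→ff, f→ff, f→ff, f→ff, f→ff, which concatenates to ff ff ff ff ff ff ff ff.

ffffffffffffffff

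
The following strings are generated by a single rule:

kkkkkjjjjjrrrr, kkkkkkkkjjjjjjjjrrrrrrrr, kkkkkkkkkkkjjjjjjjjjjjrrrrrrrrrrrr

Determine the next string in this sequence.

kkkkkkkkkkkkkkjjjjjjjjjjjjjjrrrrrrrrrrrrrrrr

Reading off run lengths: k runs 5, 8, 11; j runs 5, 8, 11; r runs 4, 8, 12 — each is linear in n (n = 1, 2, …).
At n = 4 the blocks have lengths 14, 14, 16.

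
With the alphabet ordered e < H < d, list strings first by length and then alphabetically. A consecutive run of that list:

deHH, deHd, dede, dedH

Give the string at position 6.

Continuing the enumeration 2 steps past dedH: dedH → dedd → (answer).

dHee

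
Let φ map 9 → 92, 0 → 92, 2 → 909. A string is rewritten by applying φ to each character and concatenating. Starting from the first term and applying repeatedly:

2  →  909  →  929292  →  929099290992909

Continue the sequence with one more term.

Replace each of the 15 characters of 929099290992909 in place — 92 909 92 92 92 92 909 92 92 92 92 909 92 92 92 — and concatenate.

929099292929290992929292909929292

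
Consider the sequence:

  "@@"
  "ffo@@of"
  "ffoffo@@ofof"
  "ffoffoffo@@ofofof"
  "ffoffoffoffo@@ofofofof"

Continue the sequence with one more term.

ffoffoffoffoffo@@ofofofofof

s(k+1) = ffo·s(k)·of, so each term gains ffo as a prefix and of as a suffix.
One more step from ffoffoffoffo@@ofofofof gives the answer.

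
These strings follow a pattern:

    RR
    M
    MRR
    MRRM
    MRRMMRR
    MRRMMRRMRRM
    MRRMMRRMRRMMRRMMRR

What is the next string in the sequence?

MRRMMRRMRRMMRRMMRRMRRMMRRMRRM

Each term (from the third on) is the previous term followed by the one before it: term 3 = M·RR = MRR.
So term 8 is MRRMMRRMRRMMRRMMRR·MRRMMRRMRRM.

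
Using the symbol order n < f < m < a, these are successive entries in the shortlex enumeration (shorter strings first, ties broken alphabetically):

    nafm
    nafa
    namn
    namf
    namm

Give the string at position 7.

naan

Stepping forward 2 times from namm: namm → nama, then the target.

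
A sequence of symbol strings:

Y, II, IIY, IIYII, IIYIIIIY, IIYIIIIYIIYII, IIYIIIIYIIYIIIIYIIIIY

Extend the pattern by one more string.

IIYIIIIYIIYIIIIYIIIIYIIYIIIIYIIYII

This is a Fibonacci-style word recurrence s(k) = s(k−1)·s(k−2): e.g. II·Y = IIY.
So term 8 is IIYIIIIYIIYIIIIYIIIIY·IIYIIIIYIIYII.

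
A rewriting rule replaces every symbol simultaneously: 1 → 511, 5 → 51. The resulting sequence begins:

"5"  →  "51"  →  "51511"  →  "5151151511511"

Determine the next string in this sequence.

φ(5151151511511) expands symbol-by-symbol to 51 511 51 511 511 51 511 51 511 511 51 511 511; joining the 13 pieces gives the next term.

5151151511511515115151151151511511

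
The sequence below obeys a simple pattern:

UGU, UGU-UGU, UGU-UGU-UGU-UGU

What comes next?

UGU-UGU-UGU-UGU-UGU-UGU-UGU-UGU

Each string is two copies of the previous one joined by '-'.
One more doubling of UGU-UGU-UGU-UGU gives the answer.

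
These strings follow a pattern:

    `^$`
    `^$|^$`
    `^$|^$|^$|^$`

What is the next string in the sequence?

^$|^$|^$|^$|^$|^$|^$|^$

Every step duplicates the string with '|' between the halves.
One more doubling of ^$|^$|^$|^$ gives the answer.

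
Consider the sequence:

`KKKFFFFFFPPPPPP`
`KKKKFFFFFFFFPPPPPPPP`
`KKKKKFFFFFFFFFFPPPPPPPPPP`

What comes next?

KKKKKKFFFFFFFFFFFFPPPPPPPPPPPP

Reading off run lengths: K runs 3, 4, 5; F runs 6, 8, 10; P runs 6, 8, 10 — each is linear in n, where the shown terms are n = 3, 4, 5.
At n = 6 the blocks have lengths 6, 12, 12.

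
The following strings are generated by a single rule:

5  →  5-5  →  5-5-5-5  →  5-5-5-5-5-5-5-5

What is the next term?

Every step duplicates the string with '-' between the halves.
One more doubling of 5-5-5-5-5-5-5-5 gives the answer.

5-5-5-5-5-5-5-5-5-5-5-5-5-5-5-5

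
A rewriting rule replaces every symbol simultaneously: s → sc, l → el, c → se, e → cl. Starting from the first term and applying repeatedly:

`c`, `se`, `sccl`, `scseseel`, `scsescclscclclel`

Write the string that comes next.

Rewriting the 16 symbols of scsescclscclclel one by one yields sc se sc cl sc se se el sc se se el se el cl el; concatenated:

scsescclscseseelscseseelseelclel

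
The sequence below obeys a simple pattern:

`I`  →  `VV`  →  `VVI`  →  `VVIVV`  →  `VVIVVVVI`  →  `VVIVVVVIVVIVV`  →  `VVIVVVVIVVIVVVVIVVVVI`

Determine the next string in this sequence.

VVIVVVVIVVIVVVVIVVVVIVVIVVVVIVVIVV

This is a Fibonacci-style word recurrence s(k) = s(k−1)·s(k−2): e.g. VV·I = VVI.
The next term joins VVIVVVVIVVIVVVVIVVVVI and VVIVVVVIVVIVV.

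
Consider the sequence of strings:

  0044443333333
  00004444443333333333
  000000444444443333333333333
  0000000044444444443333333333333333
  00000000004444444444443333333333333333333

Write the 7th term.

Reading off run lengths: 0 runs 2, 4, 6, 8, 10; 4 runs 4, 6, 8, 10, 12; 3 runs 7, 10, 13, 16, 19 — each is linear in n, where the shown terms are n = 2, 3, 4, 5, 6.
Setting n = 8 gives 14, 16, 25 characters in each block.

0000000000000044444444444444443333333333333333333333333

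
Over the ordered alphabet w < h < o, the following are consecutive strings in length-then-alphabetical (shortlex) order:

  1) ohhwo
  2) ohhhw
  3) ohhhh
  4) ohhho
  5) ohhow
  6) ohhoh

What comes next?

ohhoo

Treat ohhoh as a base-3 numeral over the given alphabet and add one, carrying through any trailing o's.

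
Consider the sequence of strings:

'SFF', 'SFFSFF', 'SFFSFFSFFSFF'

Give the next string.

SFFSFFSFFSFFSFFSFFSFFSFF

Every step duplicates the string.
So the next term is two copies of SFFSFFSFFSFF.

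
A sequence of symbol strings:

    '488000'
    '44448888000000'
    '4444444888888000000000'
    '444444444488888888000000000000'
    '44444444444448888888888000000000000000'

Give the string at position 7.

444444444444444444488888888888888000000000000000000000

Term n consists of 3n-2 4's, followed by 2n 8's, followed by 3n 0's (n = 1, 2, …).
At n = 7 the blocks have lengths 19, 14, 21.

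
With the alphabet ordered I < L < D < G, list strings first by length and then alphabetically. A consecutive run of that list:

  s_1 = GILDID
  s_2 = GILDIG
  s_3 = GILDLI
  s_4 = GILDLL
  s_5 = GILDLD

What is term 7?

GILDDI

Stepping forward 2 times from GILDLD: GILDLD → GILDLG, then the target.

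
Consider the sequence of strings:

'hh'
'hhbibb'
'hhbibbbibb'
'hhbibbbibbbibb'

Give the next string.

Every step adds bibb to the end: s(k+1) = s(k)·bibb.
One more step from hhbibbbibbbibb gives the answer.

hhbibbbibbbibbbibb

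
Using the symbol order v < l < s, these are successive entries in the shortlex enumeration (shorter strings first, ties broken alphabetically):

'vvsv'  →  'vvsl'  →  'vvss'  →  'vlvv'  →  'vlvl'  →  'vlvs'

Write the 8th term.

Stepping forward 2 times from vlvs: vlvs → vllv, then the target.

vlll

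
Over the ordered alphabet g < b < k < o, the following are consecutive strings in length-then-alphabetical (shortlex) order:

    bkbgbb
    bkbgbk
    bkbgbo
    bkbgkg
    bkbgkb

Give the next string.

bkbgkk

Treat bkbgkb as a base-4 numeral over the given alphabet and add one, carrying through any trailing o's.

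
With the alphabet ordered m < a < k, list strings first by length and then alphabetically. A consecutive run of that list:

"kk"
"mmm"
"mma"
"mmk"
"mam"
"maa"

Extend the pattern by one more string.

mak

The successor of maa increments the rightmost position that isn't already k and resets every position after it to m.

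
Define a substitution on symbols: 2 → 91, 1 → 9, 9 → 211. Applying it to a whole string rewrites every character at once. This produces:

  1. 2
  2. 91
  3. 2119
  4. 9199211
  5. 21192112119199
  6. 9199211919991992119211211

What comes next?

2119211211919921192112112119211211919921191999199

Replace each of the 25 characters of 9199211919991992119211211 in place — 211 9 211 211 91 9 9 211 9 211 211 211 9 211 211 91 9 9 211 91 9 9 91 9 9 — and concatenate.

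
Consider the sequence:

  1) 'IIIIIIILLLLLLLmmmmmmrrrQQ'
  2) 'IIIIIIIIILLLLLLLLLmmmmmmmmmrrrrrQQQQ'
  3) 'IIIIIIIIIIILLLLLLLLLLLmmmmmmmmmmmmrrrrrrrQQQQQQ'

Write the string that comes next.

Each string has the form I^{2n+3} L^{2n+3} m^{3n} r^{2n-1} Q^{2n-2}, where the shown terms are n = 2, 3, 4.
Setting n = 5 gives 13, 13, 15, 9, 8 characters in each block.

IIIIIIIIIIIIILLLLLLLLLLLLLmmmmmmmmmmmmmmmrrrrrrrrrQQQQQQQQ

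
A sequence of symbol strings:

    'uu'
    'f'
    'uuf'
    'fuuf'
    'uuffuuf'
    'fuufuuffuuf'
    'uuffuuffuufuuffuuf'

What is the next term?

fuufuuffuufuuffuuffuufuuffuuf

Each term (from the third on) is the two preceding terms concatenated in order: term 3 = uu·f = uuf.
The next term joins fuufuuffuuf and uuffuuffuufuuffuuf.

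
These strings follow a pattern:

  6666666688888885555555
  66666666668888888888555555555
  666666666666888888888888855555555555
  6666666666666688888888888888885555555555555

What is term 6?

The n-th term is 2n+2 6's then 3n-2 8's then 2n+1 5's, where the shown terms are n = 3, 4, 5, 6.
Setting n = 8 gives 18, 22, 17 characters in each block.

666666666666666666888888888888888888888855555555555555555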